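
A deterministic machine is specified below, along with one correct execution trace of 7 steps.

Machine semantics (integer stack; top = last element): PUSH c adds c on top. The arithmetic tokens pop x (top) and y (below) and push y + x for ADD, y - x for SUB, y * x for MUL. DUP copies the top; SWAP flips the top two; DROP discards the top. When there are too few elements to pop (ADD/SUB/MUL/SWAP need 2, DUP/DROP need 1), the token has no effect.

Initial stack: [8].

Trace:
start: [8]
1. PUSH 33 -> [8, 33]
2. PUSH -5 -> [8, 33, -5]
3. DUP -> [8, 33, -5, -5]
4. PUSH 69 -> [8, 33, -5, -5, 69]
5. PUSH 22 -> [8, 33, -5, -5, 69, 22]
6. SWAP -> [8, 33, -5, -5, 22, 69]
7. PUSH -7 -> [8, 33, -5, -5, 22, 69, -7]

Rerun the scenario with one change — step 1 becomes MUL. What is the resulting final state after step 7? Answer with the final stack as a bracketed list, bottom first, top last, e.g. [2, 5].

[8, -5, -5, 22, 69, -7]

(re-executing from step 1 with the substitution; state before step 1: [8])
1. MUL -> [8]
2. PUSH -5 -> [8, -5]
3. DUP -> [8, -5, -5]
4. PUSH 69 -> [8, -5, -5, 69]
5. PUSH 22 -> [8, -5, -5, 69, 22]
6. SWAP -> [8, -5, -5, 22, 69]
7. PUSH -7 -> [8, -5, -5, 22, 69, -7]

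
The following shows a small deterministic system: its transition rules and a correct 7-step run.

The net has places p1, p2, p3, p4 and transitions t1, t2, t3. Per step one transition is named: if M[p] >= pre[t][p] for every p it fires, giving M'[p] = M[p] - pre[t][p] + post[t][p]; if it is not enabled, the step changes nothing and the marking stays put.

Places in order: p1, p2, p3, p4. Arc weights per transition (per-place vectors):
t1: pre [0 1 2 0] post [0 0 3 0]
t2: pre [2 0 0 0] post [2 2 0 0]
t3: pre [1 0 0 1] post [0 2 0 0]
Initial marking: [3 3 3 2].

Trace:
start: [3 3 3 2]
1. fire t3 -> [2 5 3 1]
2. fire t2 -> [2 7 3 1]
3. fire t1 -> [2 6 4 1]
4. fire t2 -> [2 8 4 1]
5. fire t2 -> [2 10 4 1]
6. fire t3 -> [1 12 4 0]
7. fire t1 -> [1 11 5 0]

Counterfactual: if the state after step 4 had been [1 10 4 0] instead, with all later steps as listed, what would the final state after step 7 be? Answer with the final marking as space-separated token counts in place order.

1 9 5 0

state after step 4 := [1 10 4 0]
5. fire t2 -> [1 10 4 0]
6. fire t3 -> [1 10 4 0]
7. fire t1 -> [1 9 5 0]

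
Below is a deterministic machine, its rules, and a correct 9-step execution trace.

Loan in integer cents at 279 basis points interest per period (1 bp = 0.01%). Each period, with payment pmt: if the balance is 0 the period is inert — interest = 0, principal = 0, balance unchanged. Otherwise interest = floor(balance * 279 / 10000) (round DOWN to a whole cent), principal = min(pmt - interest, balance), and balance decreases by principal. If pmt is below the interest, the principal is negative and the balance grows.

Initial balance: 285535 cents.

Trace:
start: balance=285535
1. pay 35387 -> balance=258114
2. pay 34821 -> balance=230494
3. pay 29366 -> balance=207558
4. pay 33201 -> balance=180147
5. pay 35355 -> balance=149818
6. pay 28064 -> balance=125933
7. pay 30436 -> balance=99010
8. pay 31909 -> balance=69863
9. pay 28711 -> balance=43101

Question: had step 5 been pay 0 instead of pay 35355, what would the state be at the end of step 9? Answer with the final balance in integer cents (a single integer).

82570

(re-executing from step 5 with the substitution; state before step 5: balance=180147)
5. pay 0 -> balance=185173
6. pay 28064 -> balance=162275
7. pay 30436 -> balance=136366
8. pay 31909 -> balance=108261
9. pay 28711 -> balance=82570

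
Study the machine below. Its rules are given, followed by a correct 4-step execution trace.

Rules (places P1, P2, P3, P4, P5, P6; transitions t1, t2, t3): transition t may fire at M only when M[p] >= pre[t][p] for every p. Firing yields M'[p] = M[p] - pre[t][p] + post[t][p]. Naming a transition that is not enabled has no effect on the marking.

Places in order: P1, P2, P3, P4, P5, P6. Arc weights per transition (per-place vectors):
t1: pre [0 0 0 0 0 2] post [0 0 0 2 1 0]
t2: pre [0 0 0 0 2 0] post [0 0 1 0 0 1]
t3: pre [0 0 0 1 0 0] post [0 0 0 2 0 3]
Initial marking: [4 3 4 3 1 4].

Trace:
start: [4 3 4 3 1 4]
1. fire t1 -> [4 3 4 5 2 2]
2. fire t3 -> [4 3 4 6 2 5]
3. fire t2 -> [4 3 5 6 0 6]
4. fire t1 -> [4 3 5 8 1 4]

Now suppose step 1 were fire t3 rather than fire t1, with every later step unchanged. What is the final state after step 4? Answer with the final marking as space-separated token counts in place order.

(re-executing from step 1 with the substitution; state before step 1: [4 3 4 3 1 4])
1. fire t3 -> [4 3 4 4 1 7]
2. fire t3 -> [4 3 4 5 1 10]
3. fire t2 -> [4 3 4 5 1 10]
4. fire t1 -> [4 3 4 7 2 8]

4 3 4 7 2 8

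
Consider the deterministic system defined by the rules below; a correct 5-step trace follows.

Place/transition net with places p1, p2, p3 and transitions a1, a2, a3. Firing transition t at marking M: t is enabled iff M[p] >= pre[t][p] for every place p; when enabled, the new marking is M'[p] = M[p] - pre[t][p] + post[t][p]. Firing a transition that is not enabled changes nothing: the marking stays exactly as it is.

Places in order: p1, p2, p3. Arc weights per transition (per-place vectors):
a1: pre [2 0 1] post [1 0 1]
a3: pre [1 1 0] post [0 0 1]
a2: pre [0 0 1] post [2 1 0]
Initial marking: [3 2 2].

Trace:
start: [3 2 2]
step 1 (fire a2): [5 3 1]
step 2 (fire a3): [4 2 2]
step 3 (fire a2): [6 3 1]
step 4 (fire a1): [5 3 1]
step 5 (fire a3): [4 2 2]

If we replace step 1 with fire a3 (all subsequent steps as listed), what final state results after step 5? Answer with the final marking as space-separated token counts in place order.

(re-executing from step 1 with the substitution; state before step 1: [3 2 2])
step 1 (fire a3): [2 1 3]
step 2 (fire a3): [1 0 4]
step 3 (fire a2): [3 1 3]
step 4 (fire a1): [2 1 3]
step 5 (fire a3): [1 0 4]

1 0 4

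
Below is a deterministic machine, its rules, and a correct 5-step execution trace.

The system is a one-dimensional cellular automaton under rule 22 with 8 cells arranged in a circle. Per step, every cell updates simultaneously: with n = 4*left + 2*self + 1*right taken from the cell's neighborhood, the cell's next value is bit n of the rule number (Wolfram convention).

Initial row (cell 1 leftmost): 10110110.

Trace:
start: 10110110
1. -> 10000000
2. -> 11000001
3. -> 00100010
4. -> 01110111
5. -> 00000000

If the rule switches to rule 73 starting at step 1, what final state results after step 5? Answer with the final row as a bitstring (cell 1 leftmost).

00110110

(re-executing steps 1..5 under rule 73; state before step 1: 10110110)
1. -> 00110110
2. -> 10110110
3. -> 00110110
4. -> 10110110
5. -> 00110110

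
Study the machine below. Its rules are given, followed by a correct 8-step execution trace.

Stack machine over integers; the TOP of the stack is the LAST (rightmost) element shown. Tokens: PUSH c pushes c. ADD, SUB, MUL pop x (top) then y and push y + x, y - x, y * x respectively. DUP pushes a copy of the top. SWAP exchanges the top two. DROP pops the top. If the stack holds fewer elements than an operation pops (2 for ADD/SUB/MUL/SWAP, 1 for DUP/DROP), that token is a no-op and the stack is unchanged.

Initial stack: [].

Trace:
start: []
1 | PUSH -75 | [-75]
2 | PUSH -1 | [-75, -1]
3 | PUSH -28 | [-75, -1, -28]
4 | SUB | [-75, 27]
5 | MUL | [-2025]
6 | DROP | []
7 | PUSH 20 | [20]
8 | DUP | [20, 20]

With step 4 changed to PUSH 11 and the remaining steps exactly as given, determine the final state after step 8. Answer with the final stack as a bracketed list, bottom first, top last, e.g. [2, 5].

[-75, -1, 20, 20]

(re-executing from step 4 with the substitution; state before step 4: [-75, -1, -28])
4 | PUSH 11 | [-75, -1, -28, 11]
5 | MUL | [-75, -1, -308]
6 | DROP | [-75, -1]
7 | PUSH 20 | [-75, -1, 20]
8 | DUP | [-75, -1, 20, 20]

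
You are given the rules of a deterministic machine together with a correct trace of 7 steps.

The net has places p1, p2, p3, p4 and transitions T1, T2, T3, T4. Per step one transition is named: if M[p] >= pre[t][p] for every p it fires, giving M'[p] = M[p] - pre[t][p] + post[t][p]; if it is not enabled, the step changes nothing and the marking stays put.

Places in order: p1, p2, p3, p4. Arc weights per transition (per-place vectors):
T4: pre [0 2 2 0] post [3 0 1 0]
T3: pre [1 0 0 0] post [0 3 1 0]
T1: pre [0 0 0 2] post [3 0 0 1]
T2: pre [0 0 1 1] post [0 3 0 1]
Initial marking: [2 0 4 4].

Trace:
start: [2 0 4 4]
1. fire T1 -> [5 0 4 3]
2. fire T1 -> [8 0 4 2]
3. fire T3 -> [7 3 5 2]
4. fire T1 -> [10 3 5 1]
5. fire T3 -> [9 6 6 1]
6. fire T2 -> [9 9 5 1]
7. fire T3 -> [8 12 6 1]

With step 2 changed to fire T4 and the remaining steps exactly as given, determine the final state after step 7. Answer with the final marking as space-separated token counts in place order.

5 12 6 2

(re-executing from step 2 with the substitution; state before step 2: [5 0 4 3])
2. fire T4 -> [5 0 4 3]
3. fire T3 -> [4 3 5 3]
4. fire T1 -> [7 3 5 2]
5. fire T3 -> [6 6 6 2]
6. fire T2 -> [6 9 5 2]
7. fire T3 -> [5 12 6 2]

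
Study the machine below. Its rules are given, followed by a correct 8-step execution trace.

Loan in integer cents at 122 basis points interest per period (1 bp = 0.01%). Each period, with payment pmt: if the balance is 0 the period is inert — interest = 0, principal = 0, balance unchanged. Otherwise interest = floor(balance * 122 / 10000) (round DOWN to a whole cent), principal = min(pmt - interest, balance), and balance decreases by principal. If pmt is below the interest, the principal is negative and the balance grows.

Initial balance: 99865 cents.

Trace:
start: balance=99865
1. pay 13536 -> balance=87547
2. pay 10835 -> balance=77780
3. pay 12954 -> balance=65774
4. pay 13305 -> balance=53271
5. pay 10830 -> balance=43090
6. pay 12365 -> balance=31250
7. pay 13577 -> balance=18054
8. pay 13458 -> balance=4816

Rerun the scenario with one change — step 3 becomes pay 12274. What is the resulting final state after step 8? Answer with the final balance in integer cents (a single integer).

(re-executing from step 3 with the substitution; state before step 3: balance=77780)
3. pay 12274 -> balance=66454
4. pay 13305 -> balance=53959
5. pay 10830 -> balance=43787
6. pay 12365 -> balance=31956
7. pay 13577 -> balance=18768
8. pay 13458 -> balance=5538

5538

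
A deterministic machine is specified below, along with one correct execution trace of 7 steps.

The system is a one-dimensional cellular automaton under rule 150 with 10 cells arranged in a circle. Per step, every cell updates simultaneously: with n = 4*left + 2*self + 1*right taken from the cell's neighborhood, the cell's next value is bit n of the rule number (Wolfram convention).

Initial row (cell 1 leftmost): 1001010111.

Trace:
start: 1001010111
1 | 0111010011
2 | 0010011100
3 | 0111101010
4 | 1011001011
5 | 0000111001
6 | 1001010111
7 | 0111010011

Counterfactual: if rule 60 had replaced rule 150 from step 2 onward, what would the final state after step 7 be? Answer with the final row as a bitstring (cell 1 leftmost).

(re-executing steps 2..7 under rule 60; state before step 2: 0111010011)
2 | 1100111010
3 | 1010100111
4 | 0111110100
5 | 0100001110
6 | 0110001001
7 | 1101001101

1101001101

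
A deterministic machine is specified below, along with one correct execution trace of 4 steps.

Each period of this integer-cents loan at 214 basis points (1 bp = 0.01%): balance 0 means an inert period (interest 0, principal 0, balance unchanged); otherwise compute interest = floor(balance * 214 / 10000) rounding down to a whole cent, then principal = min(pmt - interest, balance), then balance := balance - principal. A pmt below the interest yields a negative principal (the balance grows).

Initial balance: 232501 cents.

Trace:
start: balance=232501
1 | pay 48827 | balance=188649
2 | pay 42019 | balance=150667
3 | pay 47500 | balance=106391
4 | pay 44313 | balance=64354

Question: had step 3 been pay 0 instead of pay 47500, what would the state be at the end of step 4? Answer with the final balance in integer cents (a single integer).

112871

(re-executing from step 3 with the substitution; state before step 3: balance=150667)
3 | pay 0 | balance=153891
4 | pay 44313 | balance=112871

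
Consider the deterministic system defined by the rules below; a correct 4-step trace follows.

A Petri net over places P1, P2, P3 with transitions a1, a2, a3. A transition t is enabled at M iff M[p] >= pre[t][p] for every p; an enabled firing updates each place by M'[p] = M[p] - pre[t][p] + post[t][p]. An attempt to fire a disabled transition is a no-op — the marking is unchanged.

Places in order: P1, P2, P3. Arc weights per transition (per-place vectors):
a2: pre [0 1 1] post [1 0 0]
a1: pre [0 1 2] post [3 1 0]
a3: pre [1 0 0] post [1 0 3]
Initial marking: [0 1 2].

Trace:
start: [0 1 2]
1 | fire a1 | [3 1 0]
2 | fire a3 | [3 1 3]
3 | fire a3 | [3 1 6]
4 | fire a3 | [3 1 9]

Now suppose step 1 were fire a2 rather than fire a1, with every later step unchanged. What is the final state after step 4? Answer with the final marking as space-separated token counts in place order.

(re-executing from step 1 with the substitution; state before step 1: [0 1 2])
1 | fire a2 | [1 0 1]
2 | fire a3 | [1 0 4]
3 | fire a3 | [1 0 7]
4 | fire a3 | [1 0 10]

1 0 10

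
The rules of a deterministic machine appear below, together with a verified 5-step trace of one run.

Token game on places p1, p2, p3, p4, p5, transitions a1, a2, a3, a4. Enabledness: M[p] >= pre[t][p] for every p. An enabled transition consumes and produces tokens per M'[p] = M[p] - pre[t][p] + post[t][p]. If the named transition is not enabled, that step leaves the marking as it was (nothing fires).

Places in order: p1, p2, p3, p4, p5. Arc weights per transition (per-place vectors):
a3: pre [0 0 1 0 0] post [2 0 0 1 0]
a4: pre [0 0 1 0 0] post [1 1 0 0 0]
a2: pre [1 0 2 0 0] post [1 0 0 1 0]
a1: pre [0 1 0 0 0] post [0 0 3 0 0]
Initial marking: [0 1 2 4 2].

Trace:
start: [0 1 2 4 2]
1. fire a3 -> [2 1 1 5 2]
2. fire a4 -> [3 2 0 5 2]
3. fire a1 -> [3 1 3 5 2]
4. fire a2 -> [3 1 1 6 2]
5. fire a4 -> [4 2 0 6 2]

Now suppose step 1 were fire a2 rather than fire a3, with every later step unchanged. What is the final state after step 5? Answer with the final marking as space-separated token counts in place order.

(re-executing from step 1 with the substitution; state before step 1: [0 1 2 4 2])
1. fire a2 -> [0 1 2 4 2]
2. fire a4 -> [1 2 1 4 2]
3. fire a1 -> [1 1 4 4 2]
4. fire a2 -> [1 1 2 5 2]
5. fire a4 -> [2 2 1 5 2]

2 2 1 5 2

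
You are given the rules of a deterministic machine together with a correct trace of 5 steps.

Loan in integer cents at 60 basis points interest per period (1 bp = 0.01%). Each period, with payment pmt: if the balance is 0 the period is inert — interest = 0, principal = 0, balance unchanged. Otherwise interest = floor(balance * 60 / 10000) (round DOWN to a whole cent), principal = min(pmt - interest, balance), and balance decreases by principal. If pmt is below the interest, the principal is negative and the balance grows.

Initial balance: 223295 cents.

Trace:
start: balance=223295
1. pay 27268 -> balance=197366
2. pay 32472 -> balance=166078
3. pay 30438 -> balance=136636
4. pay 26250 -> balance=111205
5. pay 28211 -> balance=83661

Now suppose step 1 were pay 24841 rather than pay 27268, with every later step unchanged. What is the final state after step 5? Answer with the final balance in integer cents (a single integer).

86147

(re-executing from step 1 with the substitution; state before step 1: balance=223295)
1. pay 24841 -> balance=199793
2. pay 32472 -> balance=168519
3. pay 30438 -> balance=139092
4. pay 26250 -> balance=113676
5. pay 28211 -> balance=86147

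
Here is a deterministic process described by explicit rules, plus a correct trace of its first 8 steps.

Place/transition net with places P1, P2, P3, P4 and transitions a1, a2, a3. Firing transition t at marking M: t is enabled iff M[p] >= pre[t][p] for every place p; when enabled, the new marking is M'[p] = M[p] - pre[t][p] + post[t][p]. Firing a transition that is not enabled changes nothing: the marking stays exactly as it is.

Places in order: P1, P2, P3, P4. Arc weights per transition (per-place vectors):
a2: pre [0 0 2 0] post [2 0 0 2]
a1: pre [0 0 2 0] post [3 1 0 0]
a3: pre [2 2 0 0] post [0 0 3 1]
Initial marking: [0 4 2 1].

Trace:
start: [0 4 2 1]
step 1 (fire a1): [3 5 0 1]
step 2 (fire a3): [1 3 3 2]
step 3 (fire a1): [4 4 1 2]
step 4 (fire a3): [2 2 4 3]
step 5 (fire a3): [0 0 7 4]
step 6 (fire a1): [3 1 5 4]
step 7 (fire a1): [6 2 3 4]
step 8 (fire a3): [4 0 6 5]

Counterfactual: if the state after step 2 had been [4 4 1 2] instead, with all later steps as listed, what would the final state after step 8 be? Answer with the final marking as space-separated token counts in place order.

4 0 6 5

state after step 2 := [4 4 1 2]
step 3 (fire a1): [4 4 1 2]
step 4 (fire a3): [2 2 4 3]
step 5 (fire a3): [0 0 7 4]
step 6 (fire a1): [3 1 5 4]
step 7 (fire a1): [6 2 3 4]
step 8 (fire a3): [4 0 6 5]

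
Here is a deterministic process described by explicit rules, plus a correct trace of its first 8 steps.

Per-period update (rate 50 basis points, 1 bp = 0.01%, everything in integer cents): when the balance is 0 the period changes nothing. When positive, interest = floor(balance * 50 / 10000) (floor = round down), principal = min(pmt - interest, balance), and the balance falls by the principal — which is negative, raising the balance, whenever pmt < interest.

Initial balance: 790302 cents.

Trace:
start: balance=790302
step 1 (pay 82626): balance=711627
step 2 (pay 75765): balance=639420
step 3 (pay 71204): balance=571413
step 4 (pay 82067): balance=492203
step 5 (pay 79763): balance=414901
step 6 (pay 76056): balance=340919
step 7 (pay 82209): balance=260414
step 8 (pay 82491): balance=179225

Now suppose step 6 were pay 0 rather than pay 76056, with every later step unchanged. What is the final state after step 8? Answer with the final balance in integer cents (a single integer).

256043

(re-executing from step 6 with the substitution; state before step 6: balance=414901)
step 6 (pay 0): balance=416975
step 7 (pay 82209): balance=336850
step 8 (pay 82491): balance=256043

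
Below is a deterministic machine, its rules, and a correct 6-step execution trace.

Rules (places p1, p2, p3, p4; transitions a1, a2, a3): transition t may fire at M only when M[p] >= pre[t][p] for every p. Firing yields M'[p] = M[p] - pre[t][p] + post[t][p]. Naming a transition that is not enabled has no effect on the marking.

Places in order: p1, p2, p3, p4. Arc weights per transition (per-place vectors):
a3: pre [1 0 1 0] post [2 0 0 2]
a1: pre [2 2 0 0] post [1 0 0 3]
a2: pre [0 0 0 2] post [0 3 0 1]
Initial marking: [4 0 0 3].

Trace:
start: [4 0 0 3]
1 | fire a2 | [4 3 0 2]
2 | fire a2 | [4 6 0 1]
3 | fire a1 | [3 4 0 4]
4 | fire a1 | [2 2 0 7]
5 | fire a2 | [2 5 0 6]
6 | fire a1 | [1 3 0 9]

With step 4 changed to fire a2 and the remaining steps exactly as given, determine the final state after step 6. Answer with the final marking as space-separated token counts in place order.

2 8 0 5

(re-executing from step 4 with the substitution; state before step 4: [3 4 0 4])
4 | fire a2 | [3 7 0 3]
5 | fire a2 | [3 10 0 2]
6 | fire a1 | [2 8 0 5]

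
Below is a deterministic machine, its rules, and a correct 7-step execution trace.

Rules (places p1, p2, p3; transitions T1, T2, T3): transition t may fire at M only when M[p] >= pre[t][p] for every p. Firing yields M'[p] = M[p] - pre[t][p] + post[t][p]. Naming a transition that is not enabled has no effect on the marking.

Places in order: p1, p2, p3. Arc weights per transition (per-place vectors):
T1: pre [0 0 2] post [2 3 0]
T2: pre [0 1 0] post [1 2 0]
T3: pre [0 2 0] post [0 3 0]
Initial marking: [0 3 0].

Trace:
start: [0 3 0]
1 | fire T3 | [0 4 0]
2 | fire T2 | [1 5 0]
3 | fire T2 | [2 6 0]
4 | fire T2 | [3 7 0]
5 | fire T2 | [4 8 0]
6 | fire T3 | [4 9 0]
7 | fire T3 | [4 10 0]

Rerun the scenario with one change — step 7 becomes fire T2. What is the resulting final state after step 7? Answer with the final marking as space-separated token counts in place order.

(re-executing from step 7 with the substitution; state before step 7: [4 9 0])
7 | fire T2 | [5 10 0]

5 10 0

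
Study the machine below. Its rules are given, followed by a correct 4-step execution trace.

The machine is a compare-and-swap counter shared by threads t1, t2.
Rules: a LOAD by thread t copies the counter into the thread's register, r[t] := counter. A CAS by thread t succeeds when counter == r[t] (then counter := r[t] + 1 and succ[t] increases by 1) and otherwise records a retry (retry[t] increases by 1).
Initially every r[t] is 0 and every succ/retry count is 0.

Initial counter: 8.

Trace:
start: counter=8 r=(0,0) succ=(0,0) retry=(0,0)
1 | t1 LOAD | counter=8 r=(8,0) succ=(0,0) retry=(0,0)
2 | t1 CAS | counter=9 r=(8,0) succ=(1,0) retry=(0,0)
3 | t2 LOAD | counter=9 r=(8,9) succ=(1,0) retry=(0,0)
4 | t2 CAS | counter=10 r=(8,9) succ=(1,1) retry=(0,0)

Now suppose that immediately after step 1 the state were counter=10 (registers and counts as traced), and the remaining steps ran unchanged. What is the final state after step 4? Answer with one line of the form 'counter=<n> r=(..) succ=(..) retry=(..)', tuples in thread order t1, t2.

state after step 1 := counter=10 r=(8,0) succ=(0,0) retry=(0,0)
2 | t1 CAS | counter=10 r=(8,0) succ=(0,0) retry=(1,0)
3 | t2 LOAD | counter=10 r=(8,10) succ=(0,0) retry=(1,0)
4 | t2 CAS | counter=11 r=(8,10) succ=(0,1) retry=(1,0)

counter=11 r=(8,10) succ=(0,1) retry=(1,0)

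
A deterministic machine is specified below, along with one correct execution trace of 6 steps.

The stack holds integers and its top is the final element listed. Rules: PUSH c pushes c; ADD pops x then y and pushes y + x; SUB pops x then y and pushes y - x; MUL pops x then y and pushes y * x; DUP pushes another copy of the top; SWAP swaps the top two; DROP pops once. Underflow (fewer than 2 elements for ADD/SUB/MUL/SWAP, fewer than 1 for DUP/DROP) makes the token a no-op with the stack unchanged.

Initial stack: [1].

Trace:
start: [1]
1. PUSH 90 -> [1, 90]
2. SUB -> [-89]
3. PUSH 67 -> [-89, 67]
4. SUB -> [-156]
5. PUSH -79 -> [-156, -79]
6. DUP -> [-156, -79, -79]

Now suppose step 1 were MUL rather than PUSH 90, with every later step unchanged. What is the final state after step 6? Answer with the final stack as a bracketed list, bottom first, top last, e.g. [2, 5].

[-66, -79, -79]

(re-executing from step 1 with the substitution; state before step 1: [1])
1. MUL -> [1]
2. SUB -> [1]
3. PUSH 67 -> [1, 67]
4. SUB -> [-66]
5. PUSH -79 -> [-66, -79]
6. DUP -> [-66, -79, -79]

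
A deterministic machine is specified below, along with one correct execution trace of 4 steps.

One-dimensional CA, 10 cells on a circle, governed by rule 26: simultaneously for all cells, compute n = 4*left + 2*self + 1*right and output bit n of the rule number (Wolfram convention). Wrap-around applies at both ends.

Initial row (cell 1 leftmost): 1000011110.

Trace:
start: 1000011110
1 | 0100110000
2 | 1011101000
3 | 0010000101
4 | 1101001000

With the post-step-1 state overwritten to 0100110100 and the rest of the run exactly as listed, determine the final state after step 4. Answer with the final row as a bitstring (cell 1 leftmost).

state after step 1 := 0100110100
2 | 1011100010
3 | 0010010100
4 | 0101100010

0101100010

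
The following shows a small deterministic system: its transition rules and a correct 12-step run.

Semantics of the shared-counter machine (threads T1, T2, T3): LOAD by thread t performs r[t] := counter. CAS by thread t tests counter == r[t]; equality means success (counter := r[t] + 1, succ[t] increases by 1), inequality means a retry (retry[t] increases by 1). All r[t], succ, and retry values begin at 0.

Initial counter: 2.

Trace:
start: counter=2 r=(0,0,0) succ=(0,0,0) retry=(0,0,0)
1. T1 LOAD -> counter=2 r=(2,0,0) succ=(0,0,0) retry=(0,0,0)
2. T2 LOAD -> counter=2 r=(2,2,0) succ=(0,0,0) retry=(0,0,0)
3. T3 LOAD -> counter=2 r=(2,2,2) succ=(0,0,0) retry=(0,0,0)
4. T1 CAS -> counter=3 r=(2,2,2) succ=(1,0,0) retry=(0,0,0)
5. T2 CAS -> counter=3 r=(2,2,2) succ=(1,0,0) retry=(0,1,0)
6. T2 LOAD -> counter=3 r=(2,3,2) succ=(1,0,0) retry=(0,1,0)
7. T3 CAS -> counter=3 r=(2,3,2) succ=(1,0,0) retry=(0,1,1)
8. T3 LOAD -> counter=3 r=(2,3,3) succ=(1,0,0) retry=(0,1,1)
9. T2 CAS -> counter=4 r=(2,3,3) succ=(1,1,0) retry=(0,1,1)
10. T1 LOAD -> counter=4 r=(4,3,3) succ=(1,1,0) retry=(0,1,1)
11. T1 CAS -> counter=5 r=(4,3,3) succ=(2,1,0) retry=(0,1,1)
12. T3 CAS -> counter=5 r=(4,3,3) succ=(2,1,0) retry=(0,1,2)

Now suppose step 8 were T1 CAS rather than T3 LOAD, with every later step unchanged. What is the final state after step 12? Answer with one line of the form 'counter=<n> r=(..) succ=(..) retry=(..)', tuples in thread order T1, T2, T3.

(re-executing from step 8 with the substitution; state before step 8: counter=3 r=(2,3,2) succ=(1,0,0) retry=(0,1,1))
8. T1 CAS -> counter=3 r=(2,3,2) succ=(1,0,0) retry=(1,1,1)
9. T2 CAS -> counter=4 r=(2,3,2) succ=(1,1,0) retry=(1,1,1)
10. T1 LOAD -> counter=4 r=(4,3,2) succ=(1,1,0) retry=(1,1,1)
11. T1 CAS -> counter=5 r=(4,3,2) succ=(2,1,0) retry=(1,1,1)
12. T3 CAS -> counter=5 r=(4,3,2) succ=(2,1,0) retry=(1,1,2)

counter=5 r=(4,3,2) succ=(2,1,0) retry=(1,1,2)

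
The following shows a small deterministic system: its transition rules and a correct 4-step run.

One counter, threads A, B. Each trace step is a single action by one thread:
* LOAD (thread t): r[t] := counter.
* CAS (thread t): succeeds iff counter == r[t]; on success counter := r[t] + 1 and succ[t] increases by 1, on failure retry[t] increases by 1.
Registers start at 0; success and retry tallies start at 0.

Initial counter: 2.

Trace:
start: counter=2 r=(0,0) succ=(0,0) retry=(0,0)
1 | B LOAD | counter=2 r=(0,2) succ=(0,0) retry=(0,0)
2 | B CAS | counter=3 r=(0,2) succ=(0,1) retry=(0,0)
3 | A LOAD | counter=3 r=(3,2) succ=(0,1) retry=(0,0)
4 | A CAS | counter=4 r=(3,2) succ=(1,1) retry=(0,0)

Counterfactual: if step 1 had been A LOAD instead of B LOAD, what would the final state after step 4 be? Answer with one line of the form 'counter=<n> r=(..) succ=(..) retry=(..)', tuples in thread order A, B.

counter=3 r=(2,0) succ=(1,0) retry=(0,1)

(re-executing from step 1 with the substitution; state before step 1: counter=2 r=(0,0) succ=(0,0) retry=(0,0))
1 | A LOAD | counter=2 r=(2,0) succ=(0,0) retry=(0,0)
2 | B CAS | counter=2 r=(2,0) succ=(0,0) retry=(0,1)
3 | A LOAD | counter=2 r=(2,0) succ=(0,0) retry=(0,1)
4 | A CAS | counter=3 r=(2,0) succ=(1,0) retry=(0,1)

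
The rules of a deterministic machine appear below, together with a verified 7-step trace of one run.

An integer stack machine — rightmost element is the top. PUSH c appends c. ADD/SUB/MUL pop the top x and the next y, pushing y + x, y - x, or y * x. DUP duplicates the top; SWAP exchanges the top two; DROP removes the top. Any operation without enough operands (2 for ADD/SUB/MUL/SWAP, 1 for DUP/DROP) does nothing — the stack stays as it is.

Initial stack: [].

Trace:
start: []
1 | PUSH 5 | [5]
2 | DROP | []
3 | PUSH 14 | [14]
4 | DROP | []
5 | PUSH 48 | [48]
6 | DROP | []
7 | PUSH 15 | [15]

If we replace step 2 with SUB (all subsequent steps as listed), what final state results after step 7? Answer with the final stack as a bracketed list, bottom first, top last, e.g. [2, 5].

(re-executing from step 2 with the substitution; state before step 2: [5])
2 | SUB | [5]
3 | PUSH 14 | [5, 14]
4 | DROP | [5]
5 | PUSH 48 | [5, 48]
6 | DROP | [5]
7 | PUSH 15 | [5, 15]

[5, 15]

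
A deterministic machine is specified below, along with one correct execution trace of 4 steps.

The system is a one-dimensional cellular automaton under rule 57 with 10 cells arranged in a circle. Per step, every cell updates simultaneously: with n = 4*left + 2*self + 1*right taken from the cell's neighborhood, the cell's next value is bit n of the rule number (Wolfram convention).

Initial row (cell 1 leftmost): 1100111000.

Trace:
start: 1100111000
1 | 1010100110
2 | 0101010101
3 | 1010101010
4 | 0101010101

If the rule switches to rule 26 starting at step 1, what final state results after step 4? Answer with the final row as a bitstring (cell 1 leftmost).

1001000100

(re-executing steps 1..4 under rule 26; state before step 1: 1100111000)
1 | 1011100101
2 | 0010011001
3 | 1101110110
4 | 1001000100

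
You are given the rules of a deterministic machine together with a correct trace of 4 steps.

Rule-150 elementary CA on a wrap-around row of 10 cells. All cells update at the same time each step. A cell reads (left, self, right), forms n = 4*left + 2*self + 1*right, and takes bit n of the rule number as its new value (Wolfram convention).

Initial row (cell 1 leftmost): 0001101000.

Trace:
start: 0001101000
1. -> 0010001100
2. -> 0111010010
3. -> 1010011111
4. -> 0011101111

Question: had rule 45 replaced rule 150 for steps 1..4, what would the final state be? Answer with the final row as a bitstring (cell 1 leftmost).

1110101000

(re-executing steps 1..4 under rule 45; state before step 1: 0001101000)
1. -> 1101011011
2. -> 0011110110
3. -> 1010001100
4. -> 1110101000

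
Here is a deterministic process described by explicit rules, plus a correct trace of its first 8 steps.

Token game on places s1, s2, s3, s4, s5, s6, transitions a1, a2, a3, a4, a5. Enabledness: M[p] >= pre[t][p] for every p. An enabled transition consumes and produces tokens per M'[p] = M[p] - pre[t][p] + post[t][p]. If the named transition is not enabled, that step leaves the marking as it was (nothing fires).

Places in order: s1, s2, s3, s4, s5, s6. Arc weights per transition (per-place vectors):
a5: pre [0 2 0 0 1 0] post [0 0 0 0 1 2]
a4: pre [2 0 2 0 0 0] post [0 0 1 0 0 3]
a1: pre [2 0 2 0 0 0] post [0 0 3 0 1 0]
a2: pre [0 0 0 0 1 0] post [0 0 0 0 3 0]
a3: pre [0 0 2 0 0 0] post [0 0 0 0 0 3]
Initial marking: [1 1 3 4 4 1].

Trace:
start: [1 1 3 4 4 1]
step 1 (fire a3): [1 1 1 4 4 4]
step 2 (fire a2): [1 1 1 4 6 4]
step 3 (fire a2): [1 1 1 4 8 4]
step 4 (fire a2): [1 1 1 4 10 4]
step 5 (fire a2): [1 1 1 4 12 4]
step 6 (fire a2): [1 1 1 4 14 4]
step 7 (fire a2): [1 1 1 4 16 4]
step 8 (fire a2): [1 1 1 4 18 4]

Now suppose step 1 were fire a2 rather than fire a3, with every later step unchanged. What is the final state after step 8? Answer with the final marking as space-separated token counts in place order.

(re-executing from step 1 with the substitution; state before step 1: [1 1 3 4 4 1])
step 1 (fire a2): [1 1 3 4 6 1]
step 2 (fire a2): [1 1 3 4 8 1]
step 3 (fire a2): [1 1 3 4 10 1]
step 4 (fire a2): [1 1 3 4 12 1]
step 5 (fire a2): [1 1 3 4 14 1]
step 6 (fire a2): [1 1 3 4 16 1]
step 7 (fire a2): [1 1 3 4 18 1]
step 8 (fire a2): [1 1 3 4 20 1]

1 1 3 4 20 1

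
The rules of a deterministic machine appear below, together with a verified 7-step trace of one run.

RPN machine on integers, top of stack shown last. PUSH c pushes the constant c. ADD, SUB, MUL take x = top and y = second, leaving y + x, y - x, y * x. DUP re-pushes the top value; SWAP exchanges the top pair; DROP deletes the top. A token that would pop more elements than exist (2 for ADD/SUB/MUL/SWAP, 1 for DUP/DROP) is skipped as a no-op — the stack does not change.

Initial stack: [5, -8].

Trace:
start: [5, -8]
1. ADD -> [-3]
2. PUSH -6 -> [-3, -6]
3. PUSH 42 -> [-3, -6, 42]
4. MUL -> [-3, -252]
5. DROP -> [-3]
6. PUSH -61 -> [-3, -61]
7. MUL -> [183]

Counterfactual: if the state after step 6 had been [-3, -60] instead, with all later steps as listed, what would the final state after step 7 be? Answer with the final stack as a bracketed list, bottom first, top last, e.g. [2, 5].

[180]

state after step 6 := [-3, -60]
7. MUL -> [180]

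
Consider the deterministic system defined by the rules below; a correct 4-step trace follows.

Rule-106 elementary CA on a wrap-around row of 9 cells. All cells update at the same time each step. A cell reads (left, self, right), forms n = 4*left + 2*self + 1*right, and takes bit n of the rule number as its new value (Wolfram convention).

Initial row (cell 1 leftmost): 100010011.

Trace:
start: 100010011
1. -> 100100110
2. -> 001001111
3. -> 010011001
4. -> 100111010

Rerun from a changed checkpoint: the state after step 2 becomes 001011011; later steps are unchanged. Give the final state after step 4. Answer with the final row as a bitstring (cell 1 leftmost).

101100001

state after step 2 := 001011011
3. -> 010111111
4. -> 101100001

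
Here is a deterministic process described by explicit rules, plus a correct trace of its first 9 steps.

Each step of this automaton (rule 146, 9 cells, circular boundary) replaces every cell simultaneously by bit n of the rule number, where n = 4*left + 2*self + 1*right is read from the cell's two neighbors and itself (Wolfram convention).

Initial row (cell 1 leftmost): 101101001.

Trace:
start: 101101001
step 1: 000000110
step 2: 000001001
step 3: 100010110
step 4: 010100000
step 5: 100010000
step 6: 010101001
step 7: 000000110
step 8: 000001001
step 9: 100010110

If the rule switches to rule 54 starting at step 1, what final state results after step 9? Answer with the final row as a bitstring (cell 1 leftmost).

(re-executing steps 1..9 under rule 54; state before step 1: 101101001)
step 1: 010011110
step 2: 111100001
step 3: 000010010
step 4: 000111111
step 5: 101000000
step 6: 111100001
step 7: 000010010
step 8: 000111111
step 9: 101000000

101000000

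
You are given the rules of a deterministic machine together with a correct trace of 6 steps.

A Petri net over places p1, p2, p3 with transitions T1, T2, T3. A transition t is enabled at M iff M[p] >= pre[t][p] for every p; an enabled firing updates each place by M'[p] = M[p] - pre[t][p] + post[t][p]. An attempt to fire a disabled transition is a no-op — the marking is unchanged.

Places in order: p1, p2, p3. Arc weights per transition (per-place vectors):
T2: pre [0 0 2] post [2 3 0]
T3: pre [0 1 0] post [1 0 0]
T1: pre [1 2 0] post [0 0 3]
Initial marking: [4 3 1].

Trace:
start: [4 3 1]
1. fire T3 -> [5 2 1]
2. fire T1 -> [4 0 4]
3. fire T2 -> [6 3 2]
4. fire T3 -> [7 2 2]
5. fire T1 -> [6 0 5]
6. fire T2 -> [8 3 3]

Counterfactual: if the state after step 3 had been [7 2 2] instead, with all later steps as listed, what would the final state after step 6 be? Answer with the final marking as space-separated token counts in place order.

10 4 0

state after step 3 := [7 2 2]
4. fire T3 -> [8 1 2]
5. fire T1 -> [8 1 2]
6. fire T2 -> [10 4 0]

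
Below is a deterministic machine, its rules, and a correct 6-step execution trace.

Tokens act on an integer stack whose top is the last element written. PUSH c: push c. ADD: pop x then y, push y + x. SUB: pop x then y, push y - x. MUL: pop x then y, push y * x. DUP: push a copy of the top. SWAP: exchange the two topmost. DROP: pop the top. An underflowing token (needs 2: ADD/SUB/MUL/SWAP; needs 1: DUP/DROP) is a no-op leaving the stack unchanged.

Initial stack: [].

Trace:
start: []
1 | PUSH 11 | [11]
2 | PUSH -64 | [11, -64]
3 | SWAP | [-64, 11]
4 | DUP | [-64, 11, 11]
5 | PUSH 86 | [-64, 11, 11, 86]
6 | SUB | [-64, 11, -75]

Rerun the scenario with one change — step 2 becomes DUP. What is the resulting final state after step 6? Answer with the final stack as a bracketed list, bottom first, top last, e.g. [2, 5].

[11, 11, -75]

(re-executing from step 2 with the substitution; state before step 2: [11])
2 | DUP | [11, 11]
3 | SWAP | [11, 11]
4 | DUP | [11, 11, 11]
5 | PUSH 86 | [11, 11, 11, 86]
6 | SUB | [11, 11, -75]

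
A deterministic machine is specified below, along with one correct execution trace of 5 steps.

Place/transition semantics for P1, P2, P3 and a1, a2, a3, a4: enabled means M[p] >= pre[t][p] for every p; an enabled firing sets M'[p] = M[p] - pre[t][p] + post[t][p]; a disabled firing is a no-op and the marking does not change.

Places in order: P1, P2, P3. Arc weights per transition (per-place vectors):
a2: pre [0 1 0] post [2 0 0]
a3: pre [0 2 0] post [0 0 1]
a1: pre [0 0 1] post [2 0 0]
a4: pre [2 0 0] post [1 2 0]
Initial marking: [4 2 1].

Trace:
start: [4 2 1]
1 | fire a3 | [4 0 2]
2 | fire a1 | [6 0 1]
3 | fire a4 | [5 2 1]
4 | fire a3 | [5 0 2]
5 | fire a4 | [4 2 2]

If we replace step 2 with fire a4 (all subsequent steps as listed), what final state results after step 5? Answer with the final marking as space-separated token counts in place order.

1 4 3

(re-executing from step 2 with the substitution; state before step 2: [4 0 2])
2 | fire a4 | [3 2 2]
3 | fire a4 | [2 4 2]
4 | fire a3 | [2 2 3]
5 | fire a4 | [1 4 3]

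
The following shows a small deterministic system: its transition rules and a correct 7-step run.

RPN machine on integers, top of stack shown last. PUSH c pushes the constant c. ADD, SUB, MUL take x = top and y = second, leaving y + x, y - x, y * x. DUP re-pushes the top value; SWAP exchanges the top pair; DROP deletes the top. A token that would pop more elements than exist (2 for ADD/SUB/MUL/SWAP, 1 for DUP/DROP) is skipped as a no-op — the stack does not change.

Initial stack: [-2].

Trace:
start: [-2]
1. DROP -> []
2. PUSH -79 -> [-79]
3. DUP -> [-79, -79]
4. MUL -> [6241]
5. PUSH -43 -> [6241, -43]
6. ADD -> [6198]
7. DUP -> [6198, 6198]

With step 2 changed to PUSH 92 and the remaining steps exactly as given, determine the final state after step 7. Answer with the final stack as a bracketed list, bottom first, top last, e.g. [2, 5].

(re-executing from step 2 with the substitution; state before step 2: [])
2. PUSH 92 -> [92]
3. DUP -> [92, 92]
4. MUL -> [8464]
5. PUSH -43 -> [8464, -43]
6. ADD -> [8421]
7. DUP -> [8421, 8421]

[8421, 8421]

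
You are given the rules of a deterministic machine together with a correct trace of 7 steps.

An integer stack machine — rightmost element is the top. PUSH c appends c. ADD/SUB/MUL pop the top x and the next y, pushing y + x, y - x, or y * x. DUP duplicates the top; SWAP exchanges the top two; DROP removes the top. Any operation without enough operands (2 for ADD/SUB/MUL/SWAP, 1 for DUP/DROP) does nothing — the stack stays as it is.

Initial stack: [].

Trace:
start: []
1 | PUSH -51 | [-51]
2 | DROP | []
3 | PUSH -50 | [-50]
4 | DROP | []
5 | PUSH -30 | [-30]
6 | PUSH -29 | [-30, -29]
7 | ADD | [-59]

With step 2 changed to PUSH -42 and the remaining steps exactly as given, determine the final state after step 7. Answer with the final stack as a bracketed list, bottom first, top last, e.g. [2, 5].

[-51, -42, -59]

(re-executing from step 2 with the substitution; state before step 2: [-51])
2 | PUSH -42 | [-51, -42]
3 | PUSH -50 | [-51, -42, -50]
4 | DROP | [-51, -42]
5 | PUSH -30 | [-51, -42, -30]
6 | PUSH -29 | [-51, -42, -30, -29]
7 | ADD | [-51, -42, -59]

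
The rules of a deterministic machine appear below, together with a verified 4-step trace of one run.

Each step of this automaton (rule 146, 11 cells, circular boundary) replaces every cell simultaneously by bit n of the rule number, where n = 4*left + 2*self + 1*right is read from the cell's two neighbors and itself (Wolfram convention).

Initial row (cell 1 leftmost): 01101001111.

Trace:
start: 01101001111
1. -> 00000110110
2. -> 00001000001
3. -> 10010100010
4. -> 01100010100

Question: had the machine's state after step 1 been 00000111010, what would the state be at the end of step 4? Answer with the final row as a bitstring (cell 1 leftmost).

01101010000

state after step 1 := 00000111010
2. -> 00001010001
3. -> 10010001010
4. -> 01101010000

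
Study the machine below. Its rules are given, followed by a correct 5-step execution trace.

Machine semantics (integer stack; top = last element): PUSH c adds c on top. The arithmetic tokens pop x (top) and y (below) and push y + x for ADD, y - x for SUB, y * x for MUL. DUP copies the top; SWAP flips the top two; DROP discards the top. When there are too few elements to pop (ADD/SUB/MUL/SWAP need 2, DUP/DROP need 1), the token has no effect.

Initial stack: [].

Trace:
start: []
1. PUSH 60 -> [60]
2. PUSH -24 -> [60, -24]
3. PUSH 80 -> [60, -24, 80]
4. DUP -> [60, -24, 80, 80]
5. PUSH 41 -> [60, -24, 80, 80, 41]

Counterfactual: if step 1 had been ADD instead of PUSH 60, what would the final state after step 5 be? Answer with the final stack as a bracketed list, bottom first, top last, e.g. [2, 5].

(re-executing from step 1 with the substitution; state before step 1: [])
1. ADD -> []
2. PUSH -24 -> [-24]
3. PUSH 80 -> [-24, 80]
4. DUP -> [-24, 80, 80]
5. PUSH 41 -> [-24, 80, 80, 41]

[-24, 80, 80, 41]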